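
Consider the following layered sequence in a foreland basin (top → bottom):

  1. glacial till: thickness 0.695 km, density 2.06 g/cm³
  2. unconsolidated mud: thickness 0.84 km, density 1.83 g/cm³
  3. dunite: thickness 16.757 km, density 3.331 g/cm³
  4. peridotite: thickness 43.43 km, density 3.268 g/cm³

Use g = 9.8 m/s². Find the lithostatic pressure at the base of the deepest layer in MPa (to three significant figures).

glacial till: 2060 kg/m³ × 9.8 m/s² × 695 m = 1.403×10^7 Pa = 14.03 MPa
unconsolidated mud: 1830 kg/m³ × 9.8 m/s² × 840 m = 1.506×10^7 Pa = 15.06 MPa
dunite: 3331 kg/m³ × 9.8 m/s² × 16757 m = 5.470×10^8 Pa = 547.0 MPa
peridotite: 3268 kg/m³ × 9.8 m/s² × 43430 m = 1.391×10^9 Pa = 1391 MPa
Total = 14.03 + 15.06 + 547.0 + 1391 = 1967.0 MPa

1970 MPa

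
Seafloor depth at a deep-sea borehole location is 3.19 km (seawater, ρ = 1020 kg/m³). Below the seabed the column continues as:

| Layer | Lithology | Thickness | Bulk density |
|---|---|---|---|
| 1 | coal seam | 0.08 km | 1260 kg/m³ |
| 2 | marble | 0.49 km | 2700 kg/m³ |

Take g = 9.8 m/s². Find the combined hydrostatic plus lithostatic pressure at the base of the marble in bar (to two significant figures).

seawater: 1020 kg/m³ × 9.8 m/s² × 3190 m = 3.189×10^7 Pa = 318.9 bar
coal seam: 1260 kg/m³ × 9.8 m/s² × 80 m = 9.878×10^5 Pa = 9.878 bar
marble: 2700 kg/m³ × 9.8 m/s² × 490 m = 1.297×10^7 Pa = 129.7 bar
Total = 318.9 + 9.878 + 129.7 = 458.40 bar

460 bar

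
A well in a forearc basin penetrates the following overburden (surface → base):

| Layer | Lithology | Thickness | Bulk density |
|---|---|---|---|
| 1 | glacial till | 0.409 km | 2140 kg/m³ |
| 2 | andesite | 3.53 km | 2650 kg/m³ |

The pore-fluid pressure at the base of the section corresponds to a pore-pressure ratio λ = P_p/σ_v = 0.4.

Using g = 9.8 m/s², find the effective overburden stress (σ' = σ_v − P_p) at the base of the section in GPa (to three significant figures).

0.0602 GPa

Overburden (lithostatic) stress σ_v:
glacial till: 2140 kg/m³ × 9.8 m/s² × 409 m = 8.578×10^6 Pa = 8.578 MPa
andesite: 2650 kg/m³ × 9.8 m/s² × 3530 m = 9.167×10^7 Pa = 91.67 MPa
Total = 8.578 + 91.67 = 100.25 MPa
Pore pressure P_p = λ·σ_v = 0.4 × 100.3 MPa = 40.10 MPa
Effective stress σ' = σ_v − P_p = 100.3 − 40.10 = 60.151 MPa = 0.060151 GPa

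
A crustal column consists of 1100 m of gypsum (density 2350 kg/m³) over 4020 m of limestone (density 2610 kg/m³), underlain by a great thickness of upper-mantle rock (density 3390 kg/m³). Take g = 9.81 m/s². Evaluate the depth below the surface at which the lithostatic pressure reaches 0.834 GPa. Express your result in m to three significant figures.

26300 m

Pressure at base of upper layers: 2350×9.81×1100 + 2610×9.81×4020 = 1.283×10^8 Pa = 0.1283 GPa
Remaining pressure to be supplied by upper-mantle rock: 8.340×10^8 − 1.283×10^8 = 7.057×10^8 Pa
Additional depth in upper-mantle rock = 7.057×10^8 Pa / (3390 kg/m³ × 9.81 m/s²) = 21221 m
Total depth = 5120 m + 21221 m = 26341 m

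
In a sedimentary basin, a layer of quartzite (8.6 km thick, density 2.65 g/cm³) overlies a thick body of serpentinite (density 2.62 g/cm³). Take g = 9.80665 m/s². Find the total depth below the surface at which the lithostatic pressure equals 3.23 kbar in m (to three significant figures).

Pressure at base of upper layers: 2650×9.80665×8600 = 2.235×10^8 Pa = 2.235 kbar
Remaining pressure to be supplied by serpentinite: 3.230×10^8 − 2.235×10^8 = 9.951×10^7 Pa
Additional depth in serpentinite = 9.951×10^7 Pa / (2620 kg/m³ × 9.80665 m/s²) = 3872.8 m
Total depth = 8600 m + 3872.8 m = 12473 m

12500 m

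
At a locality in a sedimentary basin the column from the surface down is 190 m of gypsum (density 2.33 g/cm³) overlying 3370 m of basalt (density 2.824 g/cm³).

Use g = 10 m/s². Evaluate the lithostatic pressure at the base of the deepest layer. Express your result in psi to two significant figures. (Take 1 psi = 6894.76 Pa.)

14000 psi

gypsum: 2330 kg/m³ × 10 m/s² × 190 m = 4.427×10^6 Pa = 642.1 psi
basalt: 2824 kg/m³ × 10 m/s² × 3370 m = 9.517×10^7 Pa = 13803 psi
Total = 642.1 + 13803 = 14445 psi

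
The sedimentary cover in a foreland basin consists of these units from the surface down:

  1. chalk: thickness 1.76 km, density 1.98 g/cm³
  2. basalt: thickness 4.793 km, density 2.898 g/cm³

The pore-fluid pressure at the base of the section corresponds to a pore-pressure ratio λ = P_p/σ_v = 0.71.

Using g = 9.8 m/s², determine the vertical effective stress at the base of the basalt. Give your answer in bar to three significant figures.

Overburden (lithostatic) stress σ_v:
chalk: 1980 kg/m³ × 9.8 m/s² × 1760 m = 3.415×10^7 Pa = 34.15 MPa
basalt: 2898 kg/m³ × 9.8 m/s² × 4793 m = 1.361×10^8 Pa = 136.1 MPa
Total = 34.15 + 136.1 = 170.27 MPa
Pore pressure P_p = λ·σ_v = 0.71 × 170.3 MPa = 120.9 MPa
Effective stress σ' = σ_v − P_p = 170.3 − 120.9 = 49.380 MPa = 493.80 bar

494 bar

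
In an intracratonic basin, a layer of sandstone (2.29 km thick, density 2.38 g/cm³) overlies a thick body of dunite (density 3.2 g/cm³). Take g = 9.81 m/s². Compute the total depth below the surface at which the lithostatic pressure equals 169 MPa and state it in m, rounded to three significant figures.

Pressure at base of upper layers: 2380×9.81×2290 = 5.347×10^7 Pa = 53.47 MPa
Remaining pressure to be supplied by dunite: 1.690×10^8 − 5.347×10^7 = 1.155×10^8 Pa
Additional depth in dunite = 1.155×10^8 Pa / (3200 kg/m³ × 9.81 m/s²) = 3680.3 m
Total depth = 2290 m + 3680.3 m = 5970.3 m

5970 m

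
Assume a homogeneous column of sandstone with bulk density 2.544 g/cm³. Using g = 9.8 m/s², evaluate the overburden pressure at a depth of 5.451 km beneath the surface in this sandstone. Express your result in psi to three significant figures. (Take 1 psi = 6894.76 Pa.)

sandstone: 2544 kg/m³ × 9.8 m/s² × 5451 m = 1.359×10^8 Pa = 19711 psi

19700 psi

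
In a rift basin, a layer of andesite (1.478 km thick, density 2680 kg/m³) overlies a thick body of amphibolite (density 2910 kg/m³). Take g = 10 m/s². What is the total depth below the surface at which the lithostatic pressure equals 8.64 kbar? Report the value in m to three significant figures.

Pressure at base of upper layers: 2680×10×1478 = 3.961×10^7 Pa = 0.3961 kbar
Remaining pressure to be supplied by amphibolite: 8.640×10^8 − 3.961×10^7 = 8.244×10^8 Pa
Additional depth in amphibolite = 8.244×10^8 Pa / (2910 kg/m³ × 10 m/s²) = 28330 m
Total depth = 1478 m + 28330 m = 29808 m

29800 m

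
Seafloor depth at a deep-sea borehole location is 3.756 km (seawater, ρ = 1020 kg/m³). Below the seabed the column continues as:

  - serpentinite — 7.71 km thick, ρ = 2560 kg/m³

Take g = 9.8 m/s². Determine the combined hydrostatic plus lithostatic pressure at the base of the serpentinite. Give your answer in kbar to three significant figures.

2.31 kbar

seawater: 1020 kg/m³ × 9.8 m/s² × 3756 m = 3.754×10^7 Pa = 0.3754 kbar
serpentinite: 2560 kg/m³ × 9.8 m/s² × 7710 m = 1.934×10^8 Pa = 1.934 kbar
Total = 0.3754 + 1.934 = 2.3097 kbar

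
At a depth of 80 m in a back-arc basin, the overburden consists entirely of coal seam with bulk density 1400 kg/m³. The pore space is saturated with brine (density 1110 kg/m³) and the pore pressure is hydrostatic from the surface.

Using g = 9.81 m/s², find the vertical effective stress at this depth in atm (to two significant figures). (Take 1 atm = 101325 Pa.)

2.2 atm

Overburden (lithostatic) stress σ_v:
coal seam: 1400 kg/m³ × 9.81 m/s² × 80 m = 1.099×10^6 Pa = 1.099 MPa
Pore pressure P_p = 1110 kg/m³ × 9.81 m/s² × 80 m = 8.711×10^5 Pa = 0.8711 MPa
Effective stress σ' = σ_v − P_p = 1.099 − 0.8711 = 0.22759 MPa = 2.2462 atm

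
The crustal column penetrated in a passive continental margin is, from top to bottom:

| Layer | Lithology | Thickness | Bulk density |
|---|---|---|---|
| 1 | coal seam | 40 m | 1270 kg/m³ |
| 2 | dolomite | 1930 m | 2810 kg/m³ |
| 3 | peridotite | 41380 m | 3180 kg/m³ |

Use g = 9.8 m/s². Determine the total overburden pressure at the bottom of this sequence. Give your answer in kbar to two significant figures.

coal seam: 1270 kg/m³ × 9.8 m/s² × 40 m = 4.978×10^5 Pa = 4.978×10^-3 kbar
dolomite: 2810 kg/m³ × 9.8 m/s² × 1930 m = 5.315×10^7 Pa = 0.5315 kbar
peridotite: 3180 kg/m³ × 9.8 m/s² × 41380 m = 1.290×10^9 Pa = 12.90 kbar
Total = 4.978×10^-3 + 0.5315 + 12.90 = 13.432 kbar

13 kbar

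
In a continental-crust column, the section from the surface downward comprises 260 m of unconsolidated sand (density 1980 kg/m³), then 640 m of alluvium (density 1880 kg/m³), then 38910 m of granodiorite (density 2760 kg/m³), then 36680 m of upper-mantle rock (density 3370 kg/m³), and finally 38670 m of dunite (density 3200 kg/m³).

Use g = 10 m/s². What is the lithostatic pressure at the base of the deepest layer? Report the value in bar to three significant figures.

35600 bar

unconsolidated sand: 1980 kg/m³ × 10 m/s² × 260 m = 5.148×10^6 Pa = 51.48 bar
alluvium: 1880 kg/m³ × 10 m/s² × 640 m = 1.203×10^7 Pa = 120.3 bar
granodiorite: 2760 kg/m³ × 10 m/s² × 38910 m = 1.074×10^9 Pa = 10739 bar
upper-mantle rock: 3370 kg/m³ × 10 m/s² × 36680 m = 1.236×10^9 Pa = 12361 bar
dunite: 3200 kg/m³ × 10 m/s² × 38670 m = 1.237×10^9 Pa = 12374 bar
Total = 51.48 + 120.3 + 10739 + 12361 + 12374 = 35647 bar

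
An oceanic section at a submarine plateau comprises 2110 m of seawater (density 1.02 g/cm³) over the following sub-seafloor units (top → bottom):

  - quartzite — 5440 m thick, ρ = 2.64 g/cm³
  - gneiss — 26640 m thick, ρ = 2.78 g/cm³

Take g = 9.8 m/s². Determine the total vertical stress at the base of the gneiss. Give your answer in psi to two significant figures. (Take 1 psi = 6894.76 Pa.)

seawater: 1020 kg/m³ × 9.8 m/s² × 2110 m = 2.109×10^7 Pa = 3059 psi
quartzite: 2640 kg/m³ × 9.8 m/s² × 5440 m = 1.407×10^8 Pa = 20413 psi
gneiss: 2780 kg/m³ × 9.8 m/s² × 26640 m = 7.258×10^8 Pa = 1.053×10^5 psi
Total = 3059 + 20413 + 1.053×10^5 = 1.2874×10^5 psi

130000 psi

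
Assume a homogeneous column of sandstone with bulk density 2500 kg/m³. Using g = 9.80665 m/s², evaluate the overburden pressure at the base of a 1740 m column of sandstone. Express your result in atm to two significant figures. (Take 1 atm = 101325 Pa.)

sandstone: 2500 kg/m³ × 9.80665 m/s² × 1740 m = 4.266×10^7 Pa = 421.0 atm

420 atm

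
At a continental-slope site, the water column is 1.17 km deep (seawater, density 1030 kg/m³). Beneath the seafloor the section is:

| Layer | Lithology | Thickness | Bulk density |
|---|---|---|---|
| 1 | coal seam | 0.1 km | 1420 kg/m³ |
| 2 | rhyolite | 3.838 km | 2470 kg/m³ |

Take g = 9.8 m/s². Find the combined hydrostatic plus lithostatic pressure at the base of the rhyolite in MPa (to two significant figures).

110 MPa

seawater: 1030 kg/m³ × 9.8 m/s² × 1170 m = 1.181×10^7 Pa = 11.81 MPa
coal seam: 1420 kg/m³ × 9.8 m/s² × 100 m = 1.392×10^6 Pa = 1.392 MPa
rhyolite: 2470 kg/m³ × 9.8 m/s² × 3838 m = 9.290×10^7 Pa = 92.90 MPa
Total = 11.81 + 1.392 + 92.90 = 106.10 MPa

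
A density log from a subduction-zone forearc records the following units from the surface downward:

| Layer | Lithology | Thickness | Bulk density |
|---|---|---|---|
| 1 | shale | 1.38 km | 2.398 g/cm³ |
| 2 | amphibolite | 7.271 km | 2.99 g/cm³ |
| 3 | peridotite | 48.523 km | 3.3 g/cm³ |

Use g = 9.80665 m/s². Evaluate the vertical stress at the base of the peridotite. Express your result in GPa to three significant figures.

shale: 2398 kg/m³ × 9.80665 m/s² × 1380 m = 3.245×10^7 Pa = 0.03245 GPa
amphibolite: 2990 kg/m³ × 9.80665 m/s² × 7271 m = 2.132×10^8 Pa = 0.2132 GPa
peridotite: 3300 kg/m³ × 9.80665 m/s² × 48523 m = 1.570×10^9 Pa = 1.570 GPa
Total = 0.03245 + 0.2132 + 1.570 = 1.8160 GPa

1.82 GPa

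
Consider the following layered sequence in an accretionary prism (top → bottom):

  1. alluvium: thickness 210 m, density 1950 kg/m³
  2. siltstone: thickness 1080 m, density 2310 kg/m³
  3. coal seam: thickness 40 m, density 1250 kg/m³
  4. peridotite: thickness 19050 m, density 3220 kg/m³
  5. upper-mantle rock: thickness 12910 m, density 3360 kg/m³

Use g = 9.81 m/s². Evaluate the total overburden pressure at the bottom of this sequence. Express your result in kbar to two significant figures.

11 kbar

alluvium: 1950 kg/m³ × 9.81 m/s² × 210 m = 4.017×10^6 Pa = 0.04017 kbar
siltstone: 2310 kg/m³ × 9.81 m/s² × 1080 m = 2.447×10^7 Pa = 0.2447 kbar
coal seam: 1250 kg/m³ × 9.81 m/s² × 40 m = 4.905×10^5 Pa = 4.905×10^-3 kbar
peridotite: 3220 kg/m³ × 9.81 m/s² × 19050 m = 6.018×10^8 Pa = 6.018 kbar
upper-mantle rock: 3360 kg/m³ × 9.81 m/s² × 12910 m = 4.255×10^8 Pa = 4.255 kbar
Total = 0.04017 + 0.2447 + 4.905×10^-3 + 6.018 + 4.255 = 10.563 kbar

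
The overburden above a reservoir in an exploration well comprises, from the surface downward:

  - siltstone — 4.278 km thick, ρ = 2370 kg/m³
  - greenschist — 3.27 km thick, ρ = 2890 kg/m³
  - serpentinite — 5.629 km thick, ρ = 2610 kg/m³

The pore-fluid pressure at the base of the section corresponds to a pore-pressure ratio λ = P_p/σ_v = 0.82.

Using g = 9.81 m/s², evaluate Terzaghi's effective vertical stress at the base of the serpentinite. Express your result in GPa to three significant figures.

0.0605 GPa

Overburden (lithostatic) stress σ_v:
siltstone: 2370 kg/m³ × 9.81 m/s² × 4278 m = 9.946×10^7 Pa = 99.46 MPa
greenschist: 2890 kg/m³ × 9.81 m/s² × 3270 m = 9.271×10^7 Pa = 92.71 MPa
serpentinite: 2610 kg/m³ × 9.81 m/s² × 5629 m = 1.441×10^8 Pa = 144.1 MPa
Total = 99.46 + 92.71 + 144.1 = 336.30 MPa
Pore pressure P_p = λ·σ_v = 0.82 × 336.3 MPa = 275.8 MPa
Effective stress σ' = σ_v − P_p = 336.3 − 275.8 = 60.533 MPa = 0.060533 GPa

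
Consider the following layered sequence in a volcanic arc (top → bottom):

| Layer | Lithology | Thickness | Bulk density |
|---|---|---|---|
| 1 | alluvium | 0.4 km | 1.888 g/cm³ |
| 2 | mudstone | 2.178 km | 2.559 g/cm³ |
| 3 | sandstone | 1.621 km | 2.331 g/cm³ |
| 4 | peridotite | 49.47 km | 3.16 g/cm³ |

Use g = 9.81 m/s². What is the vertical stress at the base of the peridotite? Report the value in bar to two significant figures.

alluvium: 1888 kg/m³ × 9.81 m/s² × 400 m = 7.409×10^6 Pa = 74.09 bar
mudstone: 2559 kg/m³ × 9.81 m/s² × 2178 m = 5.468×10^7 Pa = 546.8 bar
sandstone: 2331 kg/m³ × 9.81 m/s² × 1621 m = 3.707×10^7 Pa = 370.7 bar
peridotite: 3160 kg/m³ × 9.81 m/s² × 49470 m = 1.534×10^9 Pa = 15336 bar
Total = 74.09 + 546.8 + 370.7 + 15336 = 16327 bar

16000 bar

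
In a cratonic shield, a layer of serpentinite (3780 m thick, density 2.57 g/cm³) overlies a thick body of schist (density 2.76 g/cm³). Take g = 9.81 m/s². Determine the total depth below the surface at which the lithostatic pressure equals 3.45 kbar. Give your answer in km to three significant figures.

13.0 km

Pressure at base of upper layers: 2570×9.81×3780 = 9.530×10^7 Pa = 0.9530 kbar
Remaining pressure to be supplied by schist: 3.450×10^8 − 9.530×10^7 = 2.497×10^8 Pa
Additional depth in schist = 2.497×10^8 Pa / (2760 kg/m³ × 9.81 m/s²) = 9222.3 m
Total depth = 3780 m + 9222.3 m = 13002 m
= 13.002 km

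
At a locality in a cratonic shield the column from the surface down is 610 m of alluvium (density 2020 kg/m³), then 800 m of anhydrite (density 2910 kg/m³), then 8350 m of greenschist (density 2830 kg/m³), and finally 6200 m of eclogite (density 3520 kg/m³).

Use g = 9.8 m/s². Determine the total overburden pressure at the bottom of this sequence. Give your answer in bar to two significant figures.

4800 bar

alluvium: 2020 kg/m³ × 9.8 m/s² × 610 m = 1.208×10^7 Pa = 120.8 bar
anhydrite: 2910 kg/m³ × 9.8 m/s² × 800 m = 2.281×10^7 Pa = 228.1 bar
greenschist: 2830 kg/m³ × 9.8 m/s² × 8350 m = 2.316×10^8 Pa = 2316 bar
eclogite: 3520 kg/m³ × 9.8 m/s² × 6200 m = 2.139×10^8 Pa = 2139 bar
Total = 120.8 + 228.1 + 2316 + 2139 = 4803.4 bar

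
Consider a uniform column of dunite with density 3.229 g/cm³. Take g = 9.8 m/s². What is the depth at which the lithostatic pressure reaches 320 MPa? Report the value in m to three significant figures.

10100 m

h = P/(ρg) = 320 MPa / (3229 kg/m³ × 9.8 m/s²) = 3.200×10^8 Pa / 31644 Pa/m = 10112 m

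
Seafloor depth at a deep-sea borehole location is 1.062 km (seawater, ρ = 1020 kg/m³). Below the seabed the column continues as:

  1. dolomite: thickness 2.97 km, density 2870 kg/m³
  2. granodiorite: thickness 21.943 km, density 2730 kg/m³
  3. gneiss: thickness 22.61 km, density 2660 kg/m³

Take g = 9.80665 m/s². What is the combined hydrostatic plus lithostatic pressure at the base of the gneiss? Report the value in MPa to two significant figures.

1300 MPa

seawater: 1020 kg/m³ × 9.80665 m/s² × 1062 m = 1.062×10^7 Pa = 10.62 MPa
dolomite: 2870 kg/m³ × 9.80665 m/s² × 2970 m = 8.359×10^7 Pa = 83.59 MPa
granodiorite: 2730 kg/m³ × 9.80665 m/s² × 21943 m = 5.875×10^8 Pa = 587.5 MPa
gneiss: 2660 kg/m³ × 9.80665 m/s² × 22610 m = 5.898×10^8 Pa = 589.8 MPa
Total = 10.62 + 83.59 + 587.5 + 589.8 = 1271.5 MPa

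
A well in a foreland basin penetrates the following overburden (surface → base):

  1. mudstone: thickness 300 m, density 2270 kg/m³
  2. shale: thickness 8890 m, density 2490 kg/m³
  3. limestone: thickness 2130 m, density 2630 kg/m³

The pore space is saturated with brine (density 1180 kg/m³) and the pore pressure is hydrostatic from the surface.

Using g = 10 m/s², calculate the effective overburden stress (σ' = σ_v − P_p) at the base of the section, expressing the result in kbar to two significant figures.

Overburden (lithostatic) stress σ_v:
mudstone: 2270 kg/m³ × 10 m/s² × 300 m = 6.810×10^6 Pa = 6.810 MPa
shale: 2490 kg/m³ × 10 m/s² × 8890 m = 2.214×10^8 Pa = 221.4 MPa
limestone: 2630 kg/m³ × 10 m/s² × 2130 m = 5.602×10^7 Pa = 56.02 MPa
Total = 6.810 + 221.4 + 56.02 = 284.19 MPa
Pore pressure P_p = 1180 kg/m³ × 10 m/s² × 11320 m = 1.336×10^8 Pa = 133.6 MPa
Effective stress σ' = σ_v − P_p = 284.2 − 133.6 = 150.61 MPa = 1.5061 kbar

1.5 kbar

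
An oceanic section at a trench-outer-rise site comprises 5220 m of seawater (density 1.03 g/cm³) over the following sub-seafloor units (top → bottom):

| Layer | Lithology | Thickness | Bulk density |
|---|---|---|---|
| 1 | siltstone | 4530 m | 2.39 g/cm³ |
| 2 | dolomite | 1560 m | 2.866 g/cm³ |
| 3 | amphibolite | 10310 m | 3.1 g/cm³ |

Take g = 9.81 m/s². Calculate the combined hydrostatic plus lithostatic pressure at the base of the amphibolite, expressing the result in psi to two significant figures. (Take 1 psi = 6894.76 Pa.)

seawater: 1030 kg/m³ × 9.81 m/s² × 5220 m = 5.274×10^7 Pa = 7650 psi
siltstone: 2390 kg/m³ × 9.81 m/s² × 4530 m = 1.062×10^8 Pa = 15404 psi
dolomite: 2866 kg/m³ × 9.81 m/s² × 1560 m = 4.386×10^7 Pa = 6361 psi
amphibolite: 3100 kg/m³ × 9.81 m/s² × 10310 m = 3.135×10^8 Pa = 45475 psi
Total = 7650 + 15404 + 6361 + 45475 = 74891 psi

75000 psi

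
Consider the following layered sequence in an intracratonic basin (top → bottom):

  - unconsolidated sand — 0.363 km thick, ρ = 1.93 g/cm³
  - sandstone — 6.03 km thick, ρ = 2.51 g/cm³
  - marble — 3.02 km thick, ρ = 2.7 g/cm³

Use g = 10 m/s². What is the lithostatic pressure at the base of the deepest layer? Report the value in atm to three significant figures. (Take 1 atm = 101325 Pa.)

unconsolidated sand: 1930 kg/m³ × 10 m/s² × 363 m = 7.006×10^6 Pa = 69.14 atm
sandstone: 2510 kg/m³ × 10 m/s² × 6030 m = 1.514×10^8 Pa = 1494 atm
marble: 2700 kg/m³ × 10 m/s² × 3020 m = 8.154×10^7 Pa = 804.7 atm
Total = 69.14 + 1494 + 804.7 = 2367.6 atm

2370 atm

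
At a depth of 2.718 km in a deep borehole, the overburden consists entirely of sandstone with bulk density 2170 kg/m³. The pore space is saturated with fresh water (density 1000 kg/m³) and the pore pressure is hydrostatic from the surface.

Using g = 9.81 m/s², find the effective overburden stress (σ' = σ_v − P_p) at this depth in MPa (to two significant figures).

Overburden (lithostatic) stress σ_v:
sandstone: 2170 kg/m³ × 9.81 m/s² × 2718 m = 5.786×10^7 Pa = 57.86 MPa
Pore pressure P_p = 1000 kg/m³ × 9.81 m/s² × 2718 m = 2.666×10^7 Pa = 26.66 MPa
Effective stress σ' = σ_v − P_p = 57.86 − 26.66 = 31.196 MPa

31 MPa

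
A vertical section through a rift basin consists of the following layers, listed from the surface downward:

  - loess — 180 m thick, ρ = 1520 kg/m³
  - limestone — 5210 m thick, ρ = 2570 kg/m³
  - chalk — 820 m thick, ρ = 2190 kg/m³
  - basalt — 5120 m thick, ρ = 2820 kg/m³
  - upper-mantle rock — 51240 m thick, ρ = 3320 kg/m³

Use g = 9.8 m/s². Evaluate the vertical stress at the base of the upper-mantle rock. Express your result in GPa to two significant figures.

2.0 GPa

loess: 1520 kg/m³ × 9.8 m/s² × 180 m = 2.681×10^6 Pa = 2.681×10^-3 GPa
limestone: 2570 kg/m³ × 9.8 m/s² × 5210 m = 1.312×10^8 Pa = 0.1312 GPa
chalk: 2190 kg/m³ × 9.8 m/s² × 820 m = 1.760×10^7 Pa = 0.01760 GPa
basalt: 2820 kg/m³ × 9.8 m/s² × 5120 m = 1.415×10^8 Pa = 0.1415 GPa
upper-mantle rock: 3320 kg/m³ × 9.8 m/s² × 51240 m = 1.667×10^9 Pa = 1.667 GPa
Total = 2.681×10^-3 + 0.1312 + 0.01760 + 0.1415 + 1.667 = 1.9601 GPa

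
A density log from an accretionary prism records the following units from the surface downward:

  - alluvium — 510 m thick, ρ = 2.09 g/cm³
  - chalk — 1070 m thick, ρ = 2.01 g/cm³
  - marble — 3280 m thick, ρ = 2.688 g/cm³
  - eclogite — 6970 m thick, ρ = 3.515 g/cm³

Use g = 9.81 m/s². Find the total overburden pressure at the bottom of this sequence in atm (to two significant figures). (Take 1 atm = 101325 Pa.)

3500 atm

alluvium: 2090 kg/m³ × 9.81 m/s² × 510 m = 1.046×10^7 Pa = 103.2 atm
chalk: 2010 kg/m³ × 9.81 m/s² × 1070 m = 2.110×10^7 Pa = 208.2 atm
marble: 2688 kg/m³ × 9.81 m/s² × 3280 m = 8.649×10^7 Pa = 853.6 atm
eclogite: 3515 kg/m³ × 9.81 m/s² × 6970 m = 2.403×10^8 Pa = 2372 atm
Total = 103.2 + 208.2 + 853.6 + 2372 = 3537.0 atm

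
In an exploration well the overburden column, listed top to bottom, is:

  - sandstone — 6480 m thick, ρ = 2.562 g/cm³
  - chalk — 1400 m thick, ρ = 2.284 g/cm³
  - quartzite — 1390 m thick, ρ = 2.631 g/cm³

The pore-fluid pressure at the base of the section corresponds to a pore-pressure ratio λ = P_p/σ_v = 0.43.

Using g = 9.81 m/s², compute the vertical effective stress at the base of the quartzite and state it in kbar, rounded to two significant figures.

Overburden (lithostatic) stress σ_v:
sandstone: 2562 kg/m³ × 9.81 m/s² × 6480 m = 1.629×10^8 Pa = 162.9 MPa
chalk: 2284 kg/m³ × 9.81 m/s² × 1400 m = 3.137×10^7 Pa = 31.37 MPa
quartzite: 2631 kg/m³ × 9.81 m/s² × 1390 m = 3.588×10^7 Pa = 35.88 MPa
Total = 162.9 + 31.37 + 35.88 = 230.11 MPa
Pore pressure P_p = λ·σ_v = 0.43 × 230.1 MPa = 98.95 MPa
Effective stress σ' = σ_v − P_p = 230.1 − 98.95 = 131.16 MPa = 1.3116 kbar

1.3 kbar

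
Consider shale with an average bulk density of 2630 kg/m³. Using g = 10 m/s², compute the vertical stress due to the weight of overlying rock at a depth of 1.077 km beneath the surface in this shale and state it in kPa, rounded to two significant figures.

28000 kPa

shale: 2630 kg/m³ × 10 m/s² × 1077 m = 2.833×10^7 Pa = 28325 kPa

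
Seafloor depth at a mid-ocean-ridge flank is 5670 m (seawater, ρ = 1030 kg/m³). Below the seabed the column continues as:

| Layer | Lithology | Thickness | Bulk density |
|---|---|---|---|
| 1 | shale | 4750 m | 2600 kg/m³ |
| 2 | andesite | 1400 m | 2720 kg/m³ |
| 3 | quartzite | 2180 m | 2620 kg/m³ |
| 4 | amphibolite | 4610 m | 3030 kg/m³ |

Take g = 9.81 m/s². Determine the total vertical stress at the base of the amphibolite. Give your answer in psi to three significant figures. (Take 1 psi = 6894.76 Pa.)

59300 psi

seawater: 1030 kg/m³ × 9.81 m/s² × 5670 m = 5.729×10^7 Pa = 8309 psi
shale: 2600 kg/m³ × 9.81 m/s² × 4750 m = 1.212×10^8 Pa = 17572 psi
andesite: 2720 kg/m³ × 9.81 m/s² × 1400 m = 3.736×10^7 Pa = 5418 psi
quartzite: 2620 kg/m³ × 9.81 m/s² × 2180 m = 5.603×10^7 Pa = 8127 psi
amphibolite: 3030 kg/m³ × 9.81 m/s² × 4610 m = 1.370×10^8 Pa = 19874 psi
Total = 8309 + 17572 + 5418 + 8127 + 19874 = 59300 psi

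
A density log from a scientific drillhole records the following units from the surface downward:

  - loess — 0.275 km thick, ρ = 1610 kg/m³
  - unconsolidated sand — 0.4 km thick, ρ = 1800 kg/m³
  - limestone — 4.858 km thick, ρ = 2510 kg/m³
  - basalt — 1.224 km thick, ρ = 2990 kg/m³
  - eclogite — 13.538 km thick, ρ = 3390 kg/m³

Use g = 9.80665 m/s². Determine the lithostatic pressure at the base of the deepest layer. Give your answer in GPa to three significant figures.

0.617 GPa

loess: 1610 kg/m³ × 9.80665 m/s² × 275 m = 4.342×10^6 Pa = 4.342×10^-3 GPa
unconsolidated sand: 1800 kg/m³ × 9.80665 m/s² × 400 m = 7.061×10^6 Pa = 7.061×10^-3 GPa
limestone: 2510 kg/m³ × 9.80665 m/s² × 4858 m = 1.196×10^8 Pa = 0.1196 GPa
basalt: 2990 kg/m³ × 9.80665 m/s² × 1224 m = 3.589×10^7 Pa = 0.03589 GPa
eclogite: 3390 kg/m³ × 9.80665 m/s² × 13538 m = 4.501×10^8 Pa = 0.4501 GPa
Total = 4.342×10^-3 + 7.061×10^-3 + 0.1196 + 0.03589 + 0.4501 = 0.61694 GPa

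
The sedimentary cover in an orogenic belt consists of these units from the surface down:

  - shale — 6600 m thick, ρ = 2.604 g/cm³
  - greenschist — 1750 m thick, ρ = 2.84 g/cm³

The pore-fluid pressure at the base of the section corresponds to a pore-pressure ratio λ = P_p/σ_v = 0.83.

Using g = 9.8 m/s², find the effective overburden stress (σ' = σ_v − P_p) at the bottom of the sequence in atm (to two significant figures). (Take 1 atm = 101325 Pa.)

360 atm

Overburden (lithostatic) stress σ_v:
shale: 2604 kg/m³ × 9.8 m/s² × 6600 m = 1.684×10^8 Pa = 168.4 MPa
greenschist: 2840 kg/m³ × 9.8 m/s² × 1750 m = 4.871×10^7 Pa = 48.71 MPa
Total = 168.4 + 48.71 = 217.13 MPa
Pore pressure P_p = λ·σ_v = 0.83 × 217.1 MPa = 180.2 MPa
Effective stress σ' = σ_v − P_p = 217.1 − 180.2 = 36.913 MPa = 364.30 atm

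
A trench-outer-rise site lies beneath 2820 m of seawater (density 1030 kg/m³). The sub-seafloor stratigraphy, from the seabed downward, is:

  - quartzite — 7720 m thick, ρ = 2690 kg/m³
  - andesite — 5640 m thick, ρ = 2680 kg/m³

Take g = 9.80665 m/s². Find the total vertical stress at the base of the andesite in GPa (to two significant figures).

0.38 GPa

seawater: 1030 kg/m³ × 9.80665 m/s² × 2820 m = 2.848×10^7 Pa = 0.02848 GPa
quartzite: 2690 kg/m³ × 9.80665 m/s² × 7720 m = 2.037×10^8 Pa = 0.2037 GPa
andesite: 2680 kg/m³ × 9.80665 m/s² × 5640 m = 1.482×10^8 Pa = 0.1482 GPa
Total = 0.02848 + 0.2037 + 0.1482 = 0.38037 GPa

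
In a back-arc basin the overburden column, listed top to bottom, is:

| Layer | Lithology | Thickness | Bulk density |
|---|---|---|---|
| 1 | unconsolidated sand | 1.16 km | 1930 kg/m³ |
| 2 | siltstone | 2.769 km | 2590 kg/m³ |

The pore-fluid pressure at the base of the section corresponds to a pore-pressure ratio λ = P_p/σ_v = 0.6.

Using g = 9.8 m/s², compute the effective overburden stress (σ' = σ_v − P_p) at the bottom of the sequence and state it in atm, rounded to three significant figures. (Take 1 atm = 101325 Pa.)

Overburden (lithostatic) stress σ_v:
unconsolidated sand: 1930 kg/m³ × 9.8 m/s² × 1160 m = 2.194×10^7 Pa = 21.94 MPa
siltstone: 2590 kg/m³ × 9.8 m/s² × 2769 m = 7.028×10^7 Pa = 70.28 MPa
Total = 21.94 + 70.28 = 92.223 MPa
Pore pressure P_p = λ·σ_v = 0.6 × 92.22 MPa = 55.33 MPa
Effective stress σ' = σ_v − P_p = 92.22 − 55.33 = 36.889 MPa = 364.07 atm

364 atm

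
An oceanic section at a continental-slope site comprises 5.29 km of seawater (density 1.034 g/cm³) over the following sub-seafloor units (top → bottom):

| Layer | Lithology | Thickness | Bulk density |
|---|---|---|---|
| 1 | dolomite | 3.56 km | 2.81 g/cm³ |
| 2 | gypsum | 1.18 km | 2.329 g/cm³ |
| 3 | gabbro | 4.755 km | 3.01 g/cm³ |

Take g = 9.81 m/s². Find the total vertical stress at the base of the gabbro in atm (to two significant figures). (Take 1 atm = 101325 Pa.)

seawater: 1034 kg/m³ × 9.81 m/s² × 5290 m = 5.366×10^7 Pa = 529.6 atm
dolomite: 2810 kg/m³ × 9.81 m/s² × 3560 m = 9.814×10^7 Pa = 968.5 atm
gypsum: 2329 kg/m³ × 9.81 m/s² × 1180 m = 2.696×10^7 Pa = 266.1 atm
gabbro: 3010 kg/m³ × 9.81 m/s² × 4755 m = 1.404×10^8 Pa = 1386 atm
Total = 529.6 + 968.5 + 266.1 + 1386 = 3149.9 atm

3100 atm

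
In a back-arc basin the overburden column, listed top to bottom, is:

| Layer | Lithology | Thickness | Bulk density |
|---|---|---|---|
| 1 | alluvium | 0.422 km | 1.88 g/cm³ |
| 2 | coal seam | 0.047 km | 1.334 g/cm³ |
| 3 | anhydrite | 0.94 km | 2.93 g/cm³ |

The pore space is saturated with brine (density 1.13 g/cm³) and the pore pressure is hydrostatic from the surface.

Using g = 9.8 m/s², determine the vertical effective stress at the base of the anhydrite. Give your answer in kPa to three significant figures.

Overburden (lithostatic) stress σ_v:
alluvium: 1880 kg/m³ × 9.8 m/s² × 422 m = 7.775×10^6 Pa = 7.775 MPa
coal seam: 1334 kg/m³ × 9.8 m/s² × 47 m = 6.144×10^5 Pa = 0.6144 MPa
anhydrite: 2930 kg/m³ × 9.8 m/s² × 940 m = 2.699×10^7 Pa = 26.99 MPa
Total = 7.775 + 0.6144 + 26.99 = 35.381 MPa
Pore pressure P_p = 1130 kg/m³ × 9.8 m/s² × 1409 m = 1.560×10^7 Pa = 15.60 MPa
Effective stress σ' = σ_v − P_p = 35.38 − 15.60 = 19.777 MPa = 19777 kPa

19800 kPa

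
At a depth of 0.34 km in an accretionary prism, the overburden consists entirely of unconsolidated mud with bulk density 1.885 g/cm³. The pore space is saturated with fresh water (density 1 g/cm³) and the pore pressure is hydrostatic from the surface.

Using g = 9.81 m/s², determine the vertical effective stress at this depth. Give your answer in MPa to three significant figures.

Overburden (lithostatic) stress σ_v:
unconsolidated mud: 1885 kg/m³ × 9.81 m/s² × 340 m = 6.287×10^6 Pa = 6.287 MPa
Pore pressure P_p = 1000 kg/m³ × 9.81 m/s² × 340 m = 3.335×10^6 Pa = 3.335 MPa
Effective stress σ' = σ_v − P_p = 6.287 − 3.335 = 2.9518 MPa

2.95 MPa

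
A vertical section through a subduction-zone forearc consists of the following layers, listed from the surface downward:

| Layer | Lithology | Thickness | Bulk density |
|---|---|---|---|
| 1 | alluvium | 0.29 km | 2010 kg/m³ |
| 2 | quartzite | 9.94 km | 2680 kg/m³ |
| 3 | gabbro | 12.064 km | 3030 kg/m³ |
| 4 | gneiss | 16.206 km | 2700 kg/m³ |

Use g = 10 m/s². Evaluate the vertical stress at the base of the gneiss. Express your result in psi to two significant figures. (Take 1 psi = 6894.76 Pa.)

alluvium: 2010 kg/m³ × 10 m/s² × 290 m = 5.829×10^6 Pa = 845.4 psi
quartzite: 2680 kg/m³ × 10 m/s² × 9940 m = 2.664×10^8 Pa = 38637 psi
gabbro: 3030 kg/m³ × 10 m/s² × 12064 m = 3.655×10^8 Pa = 53017 psi
gneiss: 2700 kg/m³ × 10 m/s² × 16206 m = 4.376×10^8 Pa = 63463 psi
Total = 845.4 + 38637 + 53017 + 63463 = 1.5596×10^5 psi

160000 psi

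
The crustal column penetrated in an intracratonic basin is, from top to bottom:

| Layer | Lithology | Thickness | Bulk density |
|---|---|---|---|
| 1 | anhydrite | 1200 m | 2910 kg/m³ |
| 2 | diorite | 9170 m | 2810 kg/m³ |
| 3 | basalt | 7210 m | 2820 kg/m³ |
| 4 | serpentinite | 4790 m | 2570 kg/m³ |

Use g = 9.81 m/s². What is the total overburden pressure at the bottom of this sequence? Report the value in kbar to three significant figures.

6.07 kbar

anhydrite: 2910 kg/m³ × 9.81 m/s² × 1200 m = 3.426×10^7 Pa = 0.3426 kbar
diorite: 2810 kg/m³ × 9.81 m/s² × 9170 m = 2.528×10^8 Pa = 2.528 kbar
basalt: 2820 kg/m³ × 9.81 m/s² × 7210 m = 1.995×10^8 Pa = 1.995 kbar
serpentinite: 2570 kg/m³ × 9.81 m/s² × 4790 m = 1.208×10^8 Pa = 1.208 kbar
Total = 0.3426 + 2.528 + 1.995 + 1.208 = 6.0726 kbar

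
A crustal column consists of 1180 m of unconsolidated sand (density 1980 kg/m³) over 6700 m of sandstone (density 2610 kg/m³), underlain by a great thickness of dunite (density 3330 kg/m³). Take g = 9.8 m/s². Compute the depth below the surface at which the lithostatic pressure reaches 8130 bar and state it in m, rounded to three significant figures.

26800 m

Pressure at base of upper layers: 1980×9.8×1180 + 2610×9.8×6700 = 1.943×10^8 Pa = 1943 bar
Remaining pressure to be supplied by dunite: 8.130×10^8 − 1.943×10^8 = 6.187×10^8 Pa
Additional depth in dunite = 6.187×10^8 Pa / (3330 kg/m³ × 9.8 m/s²) = 18960 m
Total depth = 7880 m + 18960 m = 26840 m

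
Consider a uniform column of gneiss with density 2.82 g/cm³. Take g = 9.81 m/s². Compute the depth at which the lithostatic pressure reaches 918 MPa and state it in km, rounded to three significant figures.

33.2 km

h = P/(ρg) = 918 MPa / (2820 kg/m³ × 9.81 m/s²) = 9.180×10^8 Pa / 27664 Pa/m = 33184 m
= 33.184 km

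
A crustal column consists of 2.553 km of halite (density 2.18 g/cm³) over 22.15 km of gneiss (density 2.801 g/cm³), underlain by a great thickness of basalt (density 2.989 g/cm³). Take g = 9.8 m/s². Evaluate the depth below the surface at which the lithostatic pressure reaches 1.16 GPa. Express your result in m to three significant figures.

Pressure at base of upper layers: 2180×9.8×2553 + 2801×9.8×22150 = 6.626×10^8 Pa = 0.6626 GPa
Remaining pressure to be supplied by basalt: 1.160×10^9 − 6.626×10^8 = 4.974×10^8 Pa
Additional depth in basalt = 4.974×10^8 Pa / (2989 kg/m³ × 9.8 m/s²) = 16982 m
Total depth = 24703 m + 16982 m = 41685 m

41700 m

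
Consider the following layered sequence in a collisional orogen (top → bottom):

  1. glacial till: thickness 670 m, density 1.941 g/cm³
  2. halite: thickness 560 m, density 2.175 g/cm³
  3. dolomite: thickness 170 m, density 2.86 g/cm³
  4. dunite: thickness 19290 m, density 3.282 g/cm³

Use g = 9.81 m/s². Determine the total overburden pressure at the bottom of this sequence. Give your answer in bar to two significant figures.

glacial till: 1941 kg/m³ × 9.81 m/s² × 670 m = 1.276×10^7 Pa = 127.6 bar
halite: 2175 kg/m³ × 9.81 m/s² × 560 m = 1.195×10^7 Pa = 119.5 bar
dolomite: 2860 kg/m³ × 9.81 m/s² × 170 m = 4.770×10^6 Pa = 47.70 bar
dunite: 3282 kg/m³ × 9.81 m/s² × 19290 m = 6.211×10^8 Pa = 6211 bar
Total = 127.6 + 119.5 + 47.70 + 6211 = 6505.4 bar

6500 bar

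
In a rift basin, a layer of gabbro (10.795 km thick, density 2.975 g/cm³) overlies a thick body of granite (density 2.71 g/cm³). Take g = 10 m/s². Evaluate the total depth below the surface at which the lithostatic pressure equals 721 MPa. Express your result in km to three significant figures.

Pressure at base of upper layers: 2975×10×10795 = 3.212×10^8 Pa = 321.2 MPa
Remaining pressure to be supplied by granite: 7.210×10^8 − 3.212×10^8 = 3.998×10^8 Pa
Additional depth in granite = 3.998×10^8 Pa / (2710 kg/m³ × 10 m/s²) = 14755 m
Total depth = 10795 m + 14755 m = 25550 m
= 25.550 km

25.5 km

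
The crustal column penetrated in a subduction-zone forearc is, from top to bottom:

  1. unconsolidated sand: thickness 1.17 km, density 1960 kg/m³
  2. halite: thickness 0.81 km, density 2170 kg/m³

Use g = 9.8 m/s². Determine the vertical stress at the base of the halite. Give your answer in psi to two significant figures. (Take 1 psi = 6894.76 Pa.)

unconsolidated sand: 1960 kg/m³ × 9.8 m/s² × 1170 m = 2.247×10^7 Pa = 3259 psi
halite: 2170 kg/m³ × 9.8 m/s² × 810 m = 1.723×10^7 Pa = 2498 psi
Total = 3259 + 2498 = 5757.8 psi

5800 psi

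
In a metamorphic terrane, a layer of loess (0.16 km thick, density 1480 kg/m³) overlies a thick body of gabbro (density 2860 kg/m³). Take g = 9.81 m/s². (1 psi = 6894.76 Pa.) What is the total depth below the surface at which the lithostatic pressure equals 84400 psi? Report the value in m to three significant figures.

Pressure at base of upper layers: 1480×9.81×160 = 2.323×10^6 Pa = 336.9 psi
Remaining pressure to be supplied by gabbro: 5.819×10^8 − 2.323×10^6 = 5.796×10^8 Pa
Additional depth in gabbro = 5.796×10^8 Pa / (2860 kg/m³ × 9.81 m/s²) = 20658 m
Total depth = 160 m + 20658 m = 20818 m

20800 m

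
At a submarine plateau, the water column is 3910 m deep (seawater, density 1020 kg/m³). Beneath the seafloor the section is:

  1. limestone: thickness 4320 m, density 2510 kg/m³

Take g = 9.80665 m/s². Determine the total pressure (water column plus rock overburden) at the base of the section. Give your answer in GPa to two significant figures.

0.15 GPa

seawater: 1020 kg/m³ × 9.80665 m/s² × 3910 m = 3.911×10^7 Pa = 0.03911 GPa
limestone: 2510 kg/m³ × 9.80665 m/s² × 4320 m = 1.063×10^8 Pa = 0.1063 GPa
Total = 0.03911 + 0.1063 = 0.14545 GPa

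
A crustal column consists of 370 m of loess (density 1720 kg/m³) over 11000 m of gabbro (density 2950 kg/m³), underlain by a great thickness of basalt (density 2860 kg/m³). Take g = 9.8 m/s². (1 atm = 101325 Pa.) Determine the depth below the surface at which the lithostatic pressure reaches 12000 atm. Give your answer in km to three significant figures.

43.2 km

Pressure at base of upper layers: 1720×9.8×370 + 2950×9.8×11000 = 3.242×10^8 Pa = 3200 atm
Remaining pressure to be supplied by basalt: 1.216×10^9 − 3.242×10^8 = 8.917×10^8 Pa
Additional depth in basalt = 8.917×10^8 Pa / (2860 kg/m³ × 9.8 m/s²) = 31813 m
Total depth = 11370 m + 31813 m = 43183 m
= 43.183 km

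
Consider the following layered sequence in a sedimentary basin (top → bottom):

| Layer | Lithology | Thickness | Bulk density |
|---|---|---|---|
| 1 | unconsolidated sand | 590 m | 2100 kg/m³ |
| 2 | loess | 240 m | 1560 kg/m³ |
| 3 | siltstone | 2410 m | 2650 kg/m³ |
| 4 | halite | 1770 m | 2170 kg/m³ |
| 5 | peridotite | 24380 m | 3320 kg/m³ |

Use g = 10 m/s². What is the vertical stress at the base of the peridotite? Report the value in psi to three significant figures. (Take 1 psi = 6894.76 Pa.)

unconsolidated sand: 2100 kg/m³ × 10 m/s² × 590 m = 1.239×10^7 Pa = 1797 psi
loess: 1560 kg/m³ × 10 m/s² × 240 m = 3.744×10^6 Pa = 543.0 psi
siltstone: 2650 kg/m³ × 10 m/s² × 2410 m = 6.386×10^7 Pa = 9263 psi
halite: 2170 kg/m³ × 10 m/s² × 1770 m = 3.841×10^7 Pa = 5571 psi
peridotite: 3320 kg/m³ × 10 m/s² × 24380 m = 8.094×10^8 Pa = 1.174×10^5 psi
Total = 1797 + 543.0 + 9263 + 5571 + 1.174×10^5 = 1.3457×10^5 psi

135000 psi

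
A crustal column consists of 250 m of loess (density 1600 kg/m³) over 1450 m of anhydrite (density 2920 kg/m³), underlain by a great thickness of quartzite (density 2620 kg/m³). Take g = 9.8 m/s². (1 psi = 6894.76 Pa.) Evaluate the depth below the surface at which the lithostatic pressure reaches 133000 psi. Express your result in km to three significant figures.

35.6 km

Pressure at base of upper layers: 1600×9.8×250 + 2920×9.8×1450 = 4.541×10^7 Pa = 6587 psi
Remaining pressure to be supplied by quartzite: 9.170×10^8 − 4.541×10^7 = 8.716×10^8 Pa
Additional depth in quartzite = 8.716×10^8 Pa / (2620 kg/m³ × 9.8 m/s²) = 33946 m
Total depth = 1700 m + 33946 m = 35646 m
= 35.646 km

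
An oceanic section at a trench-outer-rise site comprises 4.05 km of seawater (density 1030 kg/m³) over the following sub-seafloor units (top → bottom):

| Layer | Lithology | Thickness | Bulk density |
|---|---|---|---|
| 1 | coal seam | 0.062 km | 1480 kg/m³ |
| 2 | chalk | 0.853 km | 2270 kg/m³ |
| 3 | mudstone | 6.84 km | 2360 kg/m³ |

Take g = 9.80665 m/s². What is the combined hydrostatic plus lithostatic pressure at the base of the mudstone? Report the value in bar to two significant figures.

seawater: 1030 kg/m³ × 9.80665 m/s² × 4050 m = 4.091×10^7 Pa = 409.1 bar
coal seam: 1480 kg/m³ × 9.80665 m/s² × 62 m = 8.999×10^5 Pa = 8.999 bar
chalk: 2270 kg/m³ × 9.80665 m/s² × 853 m = 1.899×10^7 Pa = 189.9 bar
mudstone: 2360 kg/m³ × 9.80665 m/s² × 6840 m = 1.583×10^8 Pa = 1583 bar
Total = 409.1 + 8.999 + 189.9 + 1583 = 2191.0 bar

2200 bar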